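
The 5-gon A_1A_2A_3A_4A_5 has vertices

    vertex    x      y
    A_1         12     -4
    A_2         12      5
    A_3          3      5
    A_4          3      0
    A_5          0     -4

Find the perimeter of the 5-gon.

|A_1A_2| = √((0)² + (9)²) = √81 = 9
|A_2A_3| = √((-9)² + (0)²) = √81 = 9
|A_3A_4| = √((0)² + (-5)²) = √25 = 5
|A_4A_5| = √((-3)² + (-4)²) = √25 = 5
|A_5A_1| = √((12)² + (0)²) = √144 = 12
Perimeter = 9 + 9 + 5 + 5 + 12 = 40.

40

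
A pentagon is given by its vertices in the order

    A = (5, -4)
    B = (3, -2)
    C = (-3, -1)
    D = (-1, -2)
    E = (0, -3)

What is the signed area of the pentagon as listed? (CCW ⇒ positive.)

Apply Gauss's area formula: 2A = Σ (x_i·y_{i+1} − x_{i+1}·y_i), indices taken mod 5.
Σ = (2) + (-9) + (5) + (3) + (15) = 16
Signed area = Σ/2 = 8 (positive ⇒ counter-clockwise traversal).

8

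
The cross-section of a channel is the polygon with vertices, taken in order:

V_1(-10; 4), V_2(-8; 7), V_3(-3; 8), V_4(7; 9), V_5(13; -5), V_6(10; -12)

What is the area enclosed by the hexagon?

Apply the shoelace formula: 2A = Σ (x_i·y_{i+1} − x_{i+1}·y_i), indices taken mod 6.
Cross-terms: -38, -43, -83, -152, -106, -80  ⇒  Σ = -502
Area = |Σ|/2 = 251.

251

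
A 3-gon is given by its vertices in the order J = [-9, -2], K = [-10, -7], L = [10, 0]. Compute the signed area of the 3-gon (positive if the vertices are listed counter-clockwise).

46.5

Apply Gauss's area formula: 2A = Σ (x_i·y_{i+1} − x_{i+1}·y_i), indices taken mod 3.
J→K: (-9)(-7) − (-10)(-2) = 43
K→L: (-10)(0) − (10)(-7) = 70
L→J: (10)(-2) − (-9)(0) = -20
Σ = 93
Signed area = Σ/2 = 46.5 (positive ⇒ counter-clockwise traversal).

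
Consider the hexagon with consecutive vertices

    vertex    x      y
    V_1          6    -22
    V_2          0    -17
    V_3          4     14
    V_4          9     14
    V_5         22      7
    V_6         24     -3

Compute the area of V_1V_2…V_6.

Apply Gauss's area formula: 2A = Σ (x_i·y_{i+1} − x_{i+1}·y_i), indices taken mod 6.
Cross-terms: -102, 68, -70, -245, -234, -510  ⇒  Σ = -1093
Area = |Σ|/2 = 546.5.

546.5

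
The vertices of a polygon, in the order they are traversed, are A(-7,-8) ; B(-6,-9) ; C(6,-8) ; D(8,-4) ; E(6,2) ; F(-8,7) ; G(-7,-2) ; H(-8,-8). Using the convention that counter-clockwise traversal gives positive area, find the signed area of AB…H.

184

Cross-terms: 15, 102, 40, 40, 58, 65, 40, 8  ⇒  Σ = 368
Signed area = Σ/2 = 184 (positive ⇒ counter-clockwise traversal).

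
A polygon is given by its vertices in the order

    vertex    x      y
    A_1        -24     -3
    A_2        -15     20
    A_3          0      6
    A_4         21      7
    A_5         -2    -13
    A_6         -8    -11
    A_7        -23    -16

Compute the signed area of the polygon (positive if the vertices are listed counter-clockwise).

-761

Apply the surveyor's formula: 2A = Σ (x_i·y_{i+1} − x_{i+1}·y_i), indices taken mod 7.
Σ = (-525) + (-90) + (-126) + (-259) + (-82) + (-125) + (-315) = -1522
Signed area = Σ/2 = -761 (negative ⇒ clockwise traversal).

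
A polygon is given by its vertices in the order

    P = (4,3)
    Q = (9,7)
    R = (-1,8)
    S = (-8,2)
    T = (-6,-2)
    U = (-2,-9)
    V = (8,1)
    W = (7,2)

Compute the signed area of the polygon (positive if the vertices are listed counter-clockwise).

156

Σ = (1) + (79) + (62) + (28) + (50) + (70) + (9) + (13) = 312
Signed area = Σ/2 = 156 (positive ⇒ counter-clockwise traversal).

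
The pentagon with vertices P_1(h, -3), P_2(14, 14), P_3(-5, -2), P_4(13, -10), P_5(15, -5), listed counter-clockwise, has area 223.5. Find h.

Write out the shoelace sum; only the two edges meeting at P_1 involve h:
2·Area = [(15·(-3) − h·(-5)) + (h·14 − 14·(-3))] + 203
       = 19·h + 200 = 447
⇒ h = 13.

13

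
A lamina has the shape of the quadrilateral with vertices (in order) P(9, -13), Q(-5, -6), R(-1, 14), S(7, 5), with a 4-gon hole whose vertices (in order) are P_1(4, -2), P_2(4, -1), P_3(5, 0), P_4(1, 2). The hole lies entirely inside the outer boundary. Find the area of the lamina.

Outer boundary:
Apply Gauss's area formula: 2A = Σ (x_i·y_{i+1} − x_{i+1}·y_i), indices taken mod 4.
Σ = (-119) + (-76) + (-103) + (-136) = -434
Area = |Σ|/2 = 217.
Hole:
Apply Gauss's area formula: 2A = Σ (x_i·y_{i+1} − x_{i+1}·y_i), indices taken mod 4.
Cross-terms: 4, 5, 10, -10  ⇒  Σ = 9
Area = |Σ|/2 = 4.5.
Net area = 217 − 4.5 = 212.5.

212.5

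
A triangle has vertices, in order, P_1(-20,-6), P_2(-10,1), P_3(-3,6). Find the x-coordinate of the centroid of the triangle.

-11

Apply Gauss's area formula. First the cross-terms c_i = x_i·y_{i+1} − x_{i+1}·y_i:
  -80, -57, 138  ⇒  2A = 1, A = 0.5.
Then Σ (x_i + x_{i+1})·c_i = -33, so x̄ = -33 / (6·0.5) = -11.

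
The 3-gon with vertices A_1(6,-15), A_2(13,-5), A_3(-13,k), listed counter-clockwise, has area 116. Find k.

The doubled signed area Σ (x_i y_{i+1} − x_{i+1} y_i) is linear in k.
With k=0 it equals 295; the coefficient of k is 7 (from the two edges through A_3).
So 7·k + 295 = 2·116 = 232 ⇒ k = -9.

-9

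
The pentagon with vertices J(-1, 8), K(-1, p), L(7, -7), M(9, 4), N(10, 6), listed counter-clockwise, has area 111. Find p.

-2

The doubled signed area Σ (x_i y_{i+1} − x_{i+1} y_i) is linear in p.
With p=0 it equals 206; the coefficient of p is -8 (from the two edges through K).
So -8·p + 206 = 2·111 = 222 ⇒ p = -2.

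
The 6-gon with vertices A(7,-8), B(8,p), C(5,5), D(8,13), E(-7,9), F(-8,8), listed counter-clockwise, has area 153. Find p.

Write out the shoelace sum; only the two edges meeting at B involve p:
2·Area = [(7·p − 8·(-8)) + (8·5 − 5·p)] + 212
       = 2·p + 316 = 306
⇒ p = -5.

-5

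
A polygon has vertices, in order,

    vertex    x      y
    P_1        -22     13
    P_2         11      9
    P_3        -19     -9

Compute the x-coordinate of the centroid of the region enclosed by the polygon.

-10

Apply the surveyor's formula. First the cross-terms c_i = x_i·y_{i+1} − x_{i+1}·y_i:
  -341, 72, -445  ⇒  2A = -714, A = -357.
Then Σ (x_i + x_{i+1})·c_i = 21420, so x̄ = 21420 / (6·(-357)) = -10.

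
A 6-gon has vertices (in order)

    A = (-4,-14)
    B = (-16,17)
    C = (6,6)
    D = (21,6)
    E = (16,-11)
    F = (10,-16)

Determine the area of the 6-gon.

A→B: (-4)(17) − (-16)(-14) = -292
B→C: (-16)(6) − (6)(17) = -198
C→D: (6)(6) − (21)(6) = -90
D→E: (21)(-11) − (16)(6) = -327
E→F: (16)(-16) − (10)(-11) = -146
F→A: (10)(-14) − (-4)(-16) = -204
Σ = -1257
Area = |Σ|/2 = 628.5.

628.5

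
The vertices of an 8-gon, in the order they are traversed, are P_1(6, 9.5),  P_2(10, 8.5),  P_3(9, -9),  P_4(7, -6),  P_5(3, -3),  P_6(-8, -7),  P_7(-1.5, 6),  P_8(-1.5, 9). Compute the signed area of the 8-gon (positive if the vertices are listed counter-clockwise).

-190.375

Apply the shoelace formula: 2A = Σ (x_i·y_{i+1} − x_{i+1}·y_i), indices taken mod 8.
Σ = (-44) + (-166.5) + (9) + (-3) + (-45) + (-58.5) + (-4.5) + (-68.25) = -380.75
Signed area = Σ/2 = -190.375 (negative ⇒ clockwise traversal).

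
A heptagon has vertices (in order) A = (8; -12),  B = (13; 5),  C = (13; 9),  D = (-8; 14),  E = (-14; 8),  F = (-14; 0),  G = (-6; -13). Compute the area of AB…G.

Apply the shoelace formula: 2A = Σ (x_i·y_{i+1} − x_{i+1}·y_i), indices taken mod 7.
A→B: (8)(5) − (13)(-12) = 196
B→C: (13)(9) − (13)(5) = 52
C→D: (13)(14) − (-8)(9) = 254
D→E: (-8)(8) − (-14)(14) = 132
E→F: (-14)(0) − (-14)(8) = 112
F→G: (-14)(-13) − (-6)(0) = 182
G→A: (-6)(-12) − (8)(-13) = 176
Σ = 1104
Area = |Σ|/2 = 552.

552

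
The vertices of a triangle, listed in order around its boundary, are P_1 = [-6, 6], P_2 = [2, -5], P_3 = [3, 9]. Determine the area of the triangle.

Apply the shoelace formula: 2A = Σ (x_i·y_{i+1} − x_{i+1}·y_i), indices taken mod 3.
Σ = (18) + (33) + (72) = 123
Area = |Σ|/2 = 61.5.

61.5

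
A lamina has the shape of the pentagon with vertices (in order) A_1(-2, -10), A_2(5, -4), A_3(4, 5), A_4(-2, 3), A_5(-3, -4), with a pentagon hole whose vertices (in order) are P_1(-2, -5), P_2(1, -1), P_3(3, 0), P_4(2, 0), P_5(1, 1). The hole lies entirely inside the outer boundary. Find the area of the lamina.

75.5

Outer boundary:
A_1→A_2: (-2)(-4) − (5)(-10) = 58
A_2→A_3: (5)(5) − (4)(-4) = 41
A_3→A_4: (4)(3) − (-2)(5) = 22
A_4→A_5: (-2)(-4) − (-3)(3) = 17
A_5→A_1: (-3)(-10) − (-2)(-4) = 22
Σ = 160
Area = |Σ|/2 = 80.
Hole:
Apply Gauss's area formula: 2A = Σ (x_i·y_{i+1} − x_{i+1}·y_i), indices taken mod 5.
Σ = (7) + (3) + (0) + (2) + (-3) = 9
Area = |Σ|/2 = 4.5.
Net area = 80 − 4.5 = 75.5.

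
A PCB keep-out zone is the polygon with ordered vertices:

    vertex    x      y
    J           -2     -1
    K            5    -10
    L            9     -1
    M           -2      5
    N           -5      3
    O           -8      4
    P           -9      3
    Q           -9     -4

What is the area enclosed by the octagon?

126

Σ = (25) + (85) + (43) + (19) + (4) + (12) + (63) + (1) = 252
Area = |Σ|/2 = 126.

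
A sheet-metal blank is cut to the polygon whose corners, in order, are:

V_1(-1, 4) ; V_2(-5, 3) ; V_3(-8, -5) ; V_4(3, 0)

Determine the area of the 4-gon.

Apply the shoelace formula: 2A = Σ (x_i·y_{i+1} − x_{i+1}·y_i), indices taken mod 4.
Cross-terms: 17, 49, 15, 12  ⇒  Σ = 93
Area = |Σ|/2 = 46.5.

46.5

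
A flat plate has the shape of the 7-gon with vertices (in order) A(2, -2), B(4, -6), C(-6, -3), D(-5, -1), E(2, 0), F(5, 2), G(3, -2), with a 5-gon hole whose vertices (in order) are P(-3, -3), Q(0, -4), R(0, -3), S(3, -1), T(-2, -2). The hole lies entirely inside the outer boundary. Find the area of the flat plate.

30

Outer boundary:
Σ = (-4) + (-48) + (-9) + (2) + (4) + (-16) + (-2) = -73
Area = |Σ|/2 = 36.5.
Hole:
Apply the shoelace (surveyor's) formula: 2A = Σ (x_i·y_{i+1} − x_{i+1}·y_i), indices taken mod 5.
Σ = (12) + (0) + (9) + (-8) + (0) = 13
Area = |Σ|/2 = 6.5.
Net area = 36.5 − 6.5 = 30.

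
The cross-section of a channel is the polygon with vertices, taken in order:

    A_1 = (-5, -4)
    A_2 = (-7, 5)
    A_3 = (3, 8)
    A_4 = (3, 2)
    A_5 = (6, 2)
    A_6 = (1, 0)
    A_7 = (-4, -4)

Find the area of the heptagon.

A_1→A_2: (-5)(5) − (-7)(-4) = -53
A_2→A_3: (-7)(8) − (3)(5) = -71
A_3→A_4: (3)(2) − (3)(8) = -18
A_4→A_5: (3)(2) − (6)(2) = -6
A_5→A_6: (6)(0) − (1)(2) = -2
A_6→A_7: (1)(-4) − (-4)(0) = -4
A_7→A_1: (-4)(-4) − (-5)(-4) = -4
Σ = -158
Area = |Σ|/2 = 79.

79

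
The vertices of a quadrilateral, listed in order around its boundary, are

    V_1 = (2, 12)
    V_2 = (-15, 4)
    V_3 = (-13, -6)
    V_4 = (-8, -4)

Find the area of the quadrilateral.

123

Apply the surveyor's formula: 2A = Σ (x_i·y_{i+1} − x_{i+1}·y_i), indices taken mod 4.
Cross-terms: 188, 142, 4, -88  ⇒  Σ = 246
Area = |Σ|/2 = 123.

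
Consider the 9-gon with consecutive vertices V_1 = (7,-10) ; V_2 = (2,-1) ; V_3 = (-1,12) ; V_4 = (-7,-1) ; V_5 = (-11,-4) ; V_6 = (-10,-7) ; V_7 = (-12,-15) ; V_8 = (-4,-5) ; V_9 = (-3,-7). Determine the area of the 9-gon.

Apply Gauss's area formula: 2A = Σ (x_i·y_{i+1} − x_{i+1}·y_i), indices taken mod 9.
V_1→V_2: (7)(-1) − (2)(-10) = 13
V_2→V_3: (2)(12) − (-1)(-1) = 23
V_3→V_4: (-1)(-1) − (-7)(12) = 85
V_4→V_5: (-7)(-4) − (-11)(-1) = 17
V_5→V_6: (-11)(-7) − (-10)(-4) = 37
V_6→V_7: (-10)(-15) − (-12)(-7) = 66
V_7→V_8: (-12)(-5) − (-4)(-15) = 0
V_8→V_9: (-4)(-7) − (-3)(-5) = 13
V_9→V_1: (-3)(-10) − (7)(-7) = 79
Σ = 333
Area = |Σ|/2 = 166.5.

166.5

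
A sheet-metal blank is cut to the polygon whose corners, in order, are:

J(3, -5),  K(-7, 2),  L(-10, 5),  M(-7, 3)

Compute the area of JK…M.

6.5

Σ = (-29) + (-15) + (5) + (26) = -13
Area = |Σ|/2 = 6.5.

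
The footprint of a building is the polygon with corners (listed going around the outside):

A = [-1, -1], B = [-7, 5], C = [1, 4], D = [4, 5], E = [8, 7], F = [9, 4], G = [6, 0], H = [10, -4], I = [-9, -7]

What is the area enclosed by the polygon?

Σ = (-12) + (-33) + (-11) + (-12) + (-31) + (-24) + (-24) + (-106) + (2) = -251
Area = |Σ|/2 = 125.5.

125.5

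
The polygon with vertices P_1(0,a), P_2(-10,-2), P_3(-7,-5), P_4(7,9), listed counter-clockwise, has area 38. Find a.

The doubled signed area Σ (x_i y_{i+1} − x_{i+1} y_i) is linear in a.
With a=0 it equals 8; the coefficient of a is 17 (from the two edges through P_1).
So 17·a + 8 = 2·38 = 76 ⇒ a = 4.

4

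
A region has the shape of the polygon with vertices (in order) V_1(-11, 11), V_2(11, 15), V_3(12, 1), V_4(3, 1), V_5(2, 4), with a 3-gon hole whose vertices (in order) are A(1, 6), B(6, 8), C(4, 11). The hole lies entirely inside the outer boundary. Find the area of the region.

Outer boundary:
Apply Gauss's area formula: 2A = Σ (x_i·y_{i+1} − x_{i+1}·y_i), indices taken mod 5.
Σ = (-286) + (-169) + (9) + (10) + (66) = -370
Area = |Σ|/2 = 185.
Hole:
Σ = (-28) + (34) + (13) = 19
Area = |Σ|/2 = 9.5.
Net area = 185 − 9.5 = 175.5.

175.5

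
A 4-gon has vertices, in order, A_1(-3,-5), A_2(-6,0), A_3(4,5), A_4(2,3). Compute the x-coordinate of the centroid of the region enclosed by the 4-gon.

Apply the shoelace (surveyor's) formula. First the cross-terms c_i = x_i·y_{i+1} − x_{i+1}·y_i:
  -30, -30, 2, -1  ⇒  2A = -59, A = -29.5.
Then Σ (x_i + x_{i+1})·c_i = 343, so x̄ = 343 / (6·(-29.5)) = -343/177.

-343/177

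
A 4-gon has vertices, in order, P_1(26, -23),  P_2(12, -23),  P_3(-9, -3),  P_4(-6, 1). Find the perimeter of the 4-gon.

|P_1P_2| = √((-14)² + (0)²) = √196 = 14
|P_2P_3| = √((-21)² + (20)²) = √841 = 29
|P_3P_4| = √((3)² + (4)²) = √25 = 5
|P_4P_1| = √((32)² + (-24)²) = √1600 = 40
Perimeter = 14 + 29 + 5 + 40 = 88.

88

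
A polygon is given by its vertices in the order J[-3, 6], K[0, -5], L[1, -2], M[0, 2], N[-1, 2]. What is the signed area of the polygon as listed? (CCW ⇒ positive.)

12

J→K: (-3)(-5) − (0)(6) = 15
K→L: (0)(-2) − (1)(-5) = 5
L→M: (1)(2) − (0)(-2) = 2
M→N: (0)(2) − (-1)(2) = 2
N→J: (-1)(6) − (-3)(2) = 0
Σ = 24
Signed area = Σ/2 = 12 (positive ⇒ counter-clockwise traversal).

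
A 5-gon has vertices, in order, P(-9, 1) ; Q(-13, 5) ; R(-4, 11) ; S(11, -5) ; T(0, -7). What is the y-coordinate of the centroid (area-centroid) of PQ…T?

122/99

Apply the shoelace formula. First the cross-terms c_i = x_i·y_{i+1} − x_{i+1}·y_i:
  -32, -123, -101, -77, -63  ⇒  2A = -396, A = -198.
Then Σ (y_i + y_{i+1})·c_i = -1464, so ȳ = -1464 / (6·(-198)) = 122/99.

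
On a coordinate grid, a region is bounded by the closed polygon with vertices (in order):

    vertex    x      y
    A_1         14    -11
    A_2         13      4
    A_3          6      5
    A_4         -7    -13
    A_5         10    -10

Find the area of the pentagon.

Apply the shoelace (surveyor's) formula: 2A = Σ (x_i·y_{i+1} − x_{i+1}·y_i), indices taken mod 5.
Σ = (199) + (41) + (-43) + (200) + (30) = 427
Area = |Σ|/2 = 213.5.

213.5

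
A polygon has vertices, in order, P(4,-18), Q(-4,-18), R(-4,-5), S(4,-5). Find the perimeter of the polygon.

42

|PQ| = √((-8)² + (0)²) = √64 = 8
|QR| = √((0)² + (13)²) = √169 = 13
|RS| = √((8)² + (0)²) = √64 = 8
|SP| = √((0)² + (-13)²) = √169 = 13
Perimeter = 8 + 13 + 8 + 13 = 42.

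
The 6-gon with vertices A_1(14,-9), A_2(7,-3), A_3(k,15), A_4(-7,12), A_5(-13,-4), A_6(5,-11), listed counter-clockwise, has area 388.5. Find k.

Write out the shoelace sum; only the two edges meeting at A_3 involve k:
2·Area = [(7·15 − k·(-3)) + (k·12 − (-7)·15)] + 477
       = 15·k + 687 = 777
⇒ k = 6.

6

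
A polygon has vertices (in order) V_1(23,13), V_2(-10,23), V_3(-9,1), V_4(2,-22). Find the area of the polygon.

Apply the shoelace (surveyor's) formula: 2A = Σ (x_i·y_{i+1} − x_{i+1}·y_i), indices taken mod 4.
Σ = (659) + (197) + (196) + (532) = 1584
Area = |Σ|/2 = 792.

792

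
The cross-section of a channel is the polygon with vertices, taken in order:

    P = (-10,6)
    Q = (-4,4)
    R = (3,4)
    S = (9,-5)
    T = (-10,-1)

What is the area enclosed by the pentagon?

Σ = (-16) + (-28) + (-51) + (-59) + (-70) = -224
Area = |Σ|/2 = 112.

112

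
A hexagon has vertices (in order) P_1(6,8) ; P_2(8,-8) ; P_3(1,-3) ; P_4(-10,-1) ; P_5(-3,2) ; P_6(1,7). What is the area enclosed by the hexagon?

Apply the shoelace formula: 2A = Σ (x_i·y_{i+1} − x_{i+1}·y_i), indices taken mod 6.
Σ = (-112) + (-16) + (-31) + (-23) + (-23) + (-34) = -239
Area = |Σ|/2 = 119.5.

119.5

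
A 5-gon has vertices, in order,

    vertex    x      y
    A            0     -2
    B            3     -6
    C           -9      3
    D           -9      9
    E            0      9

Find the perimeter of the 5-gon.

46

|AB| = √((3)² + (-4)²) = √25 = 5
|BC| = √((-12)² + (9)²) = √225 = 15
|CD| = √((0)² + (6)²) = √36 = 6
|DE| = √((9)² + (0)²) = √81 = 9
|EA| = √((0)² + (-11)²) = √121 = 11
Perimeter = 5 + 15 + 6 + 9 + 11 = 46.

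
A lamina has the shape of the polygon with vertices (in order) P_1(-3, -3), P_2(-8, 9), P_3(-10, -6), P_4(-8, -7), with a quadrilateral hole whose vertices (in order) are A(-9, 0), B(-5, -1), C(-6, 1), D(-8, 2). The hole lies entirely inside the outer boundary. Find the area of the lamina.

Outer boundary:
Apply the shoelace formula: 2A = Σ (x_i·y_{i+1} − x_{i+1}·y_i), indices taken mod 4.
Σ = (-51) + (138) + (22) + (3) = 112
Area = |Σ|/2 = 56.
Hole:
Apply Gauss's area formula: 2A = Σ (x_i·y_{i+1} − x_{i+1}·y_i), indices taken mod 4.
Σ = (9) + (-11) + (-4) + (18) = 12
Area = |Σ|/2 = 6.
Net area = 56 − 6 = 50.

50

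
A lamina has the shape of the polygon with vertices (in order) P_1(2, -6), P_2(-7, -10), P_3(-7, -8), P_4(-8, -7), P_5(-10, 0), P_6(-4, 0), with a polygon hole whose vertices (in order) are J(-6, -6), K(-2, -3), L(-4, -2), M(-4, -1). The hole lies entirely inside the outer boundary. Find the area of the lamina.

Outer boundary:
Apply Gauss's area formula: 2A = Σ (x_i·y_{i+1} − x_{i+1}·y_i), indices taken mod 6.
Cross-terms: -62, -14, -15, -70, 0, 24  ⇒  Σ = -137
Area = |Σ|/2 = 68.5.
Hole:
Σ = (6) + (-8) + (-4) + (18) = 12
Area = |Σ|/2 = 6.
Net area = 68.5 − 6 = 62.5.

62.5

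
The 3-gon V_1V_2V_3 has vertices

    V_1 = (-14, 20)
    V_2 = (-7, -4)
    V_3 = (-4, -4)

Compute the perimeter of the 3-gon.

54

|V_1V_2| = √((7)² + (-24)²) = √625 = 25
|V_2V_3| = √((3)² + (0)²) = √9 = 3
|V_3V_1| = √((-10)² + (24)²) = √676 = 26
Perimeter = 25 + 3 + 26 = 54.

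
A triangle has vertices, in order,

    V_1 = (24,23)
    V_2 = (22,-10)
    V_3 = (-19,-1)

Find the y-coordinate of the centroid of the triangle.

4

Apply the shoelace formula. First the cross-terms c_i = x_i·y_{i+1} − x_{i+1}·y_i:
  -746, -212, -413  ⇒  2A = -1371, A = -685.5.
Then Σ (y_i + y_{i+1})·c_i = -16452, so ȳ = -16452 / (6·(-685.5)) = 4.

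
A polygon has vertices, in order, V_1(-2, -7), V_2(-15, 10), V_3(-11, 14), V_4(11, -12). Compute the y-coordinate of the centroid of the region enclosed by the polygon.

Apply the surveyor's formula. First the cross-terms c_i = x_i·y_{i+1} − x_{i+1}·y_i:
  -125, -100, -22, -101  ⇒  2A = -348, A = -174.
Then Σ (y_i + y_{i+1})·c_i = -900, so ȳ = -900 / (6·(-174)) = 25/29.

25/29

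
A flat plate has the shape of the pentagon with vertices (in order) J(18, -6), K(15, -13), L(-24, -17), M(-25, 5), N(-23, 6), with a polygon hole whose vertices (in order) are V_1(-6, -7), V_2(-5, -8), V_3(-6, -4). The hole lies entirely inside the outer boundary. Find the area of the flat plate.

Outer boundary:
Apply Gauss's area formula: 2A = Σ (x_i·y_{i+1} − x_{i+1}·y_i), indices taken mod 5.
Cross-terms: -144, -567, -545, -35, 30  ⇒  Σ = -1261
Area = |Σ|/2 = 630.5.
Hole:
Apply the shoelace formula: 2A = Σ (x_i·y_{i+1} − x_{i+1}·y_i), indices taken mod 3.
V_1→V_2: (-6)(-8) − (-5)(-7) = 13
V_2→V_3: (-5)(-4) − (-6)(-8) = -28
V_3→V_1: (-6)(-7) − (-6)(-4) = 18
Σ = 3
Area = |Σ|/2 = 1.5.
Net area = 630.5 − 1.5 = 629.

629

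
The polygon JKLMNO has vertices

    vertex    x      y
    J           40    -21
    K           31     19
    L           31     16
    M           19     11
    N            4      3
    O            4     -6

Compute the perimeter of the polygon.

122

|JK| = √((-9)² + (40)²) = √1681 = 41
|KL| = √((0)² + (-3)²) = √9 = 3
|LM| = √((-12)² + (-5)²) = √169 = 13
|MN| = √((-15)² + (-8)²) = √289 = 17
|NO| = √((0)² + (-9)²) = √81 = 9
|OJ| = √((36)² + (-15)²) = √1521 = 39
Perimeter = 41 + 3 + 13 + 17 + 9 + 39 = 122.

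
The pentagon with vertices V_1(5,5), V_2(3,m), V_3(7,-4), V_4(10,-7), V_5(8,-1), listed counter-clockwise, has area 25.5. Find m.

Write out the shoelace sum; only the two edges meeting at V_2 involve m:
2·Area = [(5·m − 3·5) + (3·(-4) − 7·m)] + 82
       = -2·m + 55 = 51
⇒ m = 2.

2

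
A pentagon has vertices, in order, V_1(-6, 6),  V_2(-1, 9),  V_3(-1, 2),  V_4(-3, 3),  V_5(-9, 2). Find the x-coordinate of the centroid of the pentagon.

Apply the shoelace formula. First the cross-terms c_i = x_i·y_{i+1} − x_{i+1}·y_i:
  -48, 7, 3, 21, -42  ⇒  2A = -59, A = -29.5.
Then Σ (x_i + x_{i+1})·c_i = 688, so x̄ = 688 / (6·(-29.5)) = -688/177.

-688/177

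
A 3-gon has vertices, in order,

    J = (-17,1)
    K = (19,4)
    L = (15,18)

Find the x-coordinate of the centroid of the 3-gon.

Apply the shoelace formula. First the cross-terms c_i = x_i·y_{i+1} − x_{i+1}·y_i:
  -87, 282, 321  ⇒  2A = 516, A = 258.
Then Σ (x_i + x_{i+1})·c_i = 8772, so x̄ = 8772 / (6·258) = 17/3.

17/3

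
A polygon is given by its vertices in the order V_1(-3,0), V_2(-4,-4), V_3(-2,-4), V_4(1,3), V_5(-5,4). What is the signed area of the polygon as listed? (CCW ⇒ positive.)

24.5

Apply the shoelace formula: 2A = Σ (x_i·y_{i+1} − x_{i+1}·y_i), indices taken mod 5.
Σ = (12) + (8) + (-2) + (19) + (12) = 49
Signed area = Σ/2 = 24.5 (positive ⇒ counter-clockwise traversal).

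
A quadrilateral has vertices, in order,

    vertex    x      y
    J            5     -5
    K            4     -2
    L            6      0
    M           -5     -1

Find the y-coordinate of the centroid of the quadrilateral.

-134/69

Apply the surveyor's formula. First the cross-terms c_i = x_i·y_{i+1} − x_{i+1}·y_i:
  10, 12, -6, 30  ⇒  2A = 46, A = 23.
Then Σ (y_i + y_{i+1})·c_i = -268, so ȳ = -268 / (6·23) = -134/69.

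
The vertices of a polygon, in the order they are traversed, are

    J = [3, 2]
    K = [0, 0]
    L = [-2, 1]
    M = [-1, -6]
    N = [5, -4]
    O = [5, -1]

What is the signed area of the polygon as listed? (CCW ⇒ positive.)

Apply the shoelace (surveyor's) formula: 2A = Σ (x_i·y_{i+1} − x_{i+1}·y_i), indices taken mod 6.
Cross-terms: 0, 0, 13, 34, 15, 13  ⇒  Σ = 75
Signed area = Σ/2 = 37.5 (positive ⇒ counter-clockwise traversal).

37.5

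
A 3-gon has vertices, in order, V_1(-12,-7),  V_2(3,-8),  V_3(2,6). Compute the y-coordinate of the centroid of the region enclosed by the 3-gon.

Apply the shoelace formula. First the cross-terms c_i = x_i·y_{i+1} − x_{i+1}·y_i:
  117, 34, 58  ⇒  2A = 209, A = 104.5.
Then Σ (y_i + y_{i+1})·c_i = -1881, so ȳ = -1881 / (6·104.5) = -3.

-3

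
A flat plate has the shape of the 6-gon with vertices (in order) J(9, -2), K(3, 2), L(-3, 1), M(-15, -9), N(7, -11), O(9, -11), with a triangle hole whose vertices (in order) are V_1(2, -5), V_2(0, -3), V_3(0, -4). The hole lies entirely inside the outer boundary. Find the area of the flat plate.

Outer boundary:
Σ = (24) + (9) + (42) + (228) + (22) + (81) = 406
Area = |Σ|/2 = 203.
Hole:
Apply the shoelace (surveyor's) formula: 2A = Σ (x_i·y_{i+1} − x_{i+1}·y_i), indices taken mod 3.
Cross-terms: -6, 0, 8  ⇒  Σ = 2
Area = |Σ|/2 = 1.
Net area = 203 − 1 = 202.

202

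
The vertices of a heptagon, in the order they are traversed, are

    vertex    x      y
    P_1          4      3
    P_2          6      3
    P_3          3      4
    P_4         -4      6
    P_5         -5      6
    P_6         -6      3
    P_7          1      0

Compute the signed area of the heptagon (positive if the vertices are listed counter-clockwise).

Apply the surveyor's formula: 2A = Σ (x_i·y_{i+1} − x_{i+1}·y_i), indices taken mod 7.
P_1→P_2: (4)(3) − (6)(3) = -6
P_2→P_3: (6)(4) − (3)(3) = 15
P_3→P_4: (3)(6) − (-4)(4) = 34
P_4→P_5: (-4)(6) − (-5)(6) = 6
P_5→P_6: (-5)(3) − (-6)(6) = 21
P_6→P_7: (-6)(0) − (1)(3) = -3
P_7→P_1: (1)(3) − (4)(0) = 3
Σ = 70
Signed area = Σ/2 = 35 (positive ⇒ counter-clockwise traversal).

35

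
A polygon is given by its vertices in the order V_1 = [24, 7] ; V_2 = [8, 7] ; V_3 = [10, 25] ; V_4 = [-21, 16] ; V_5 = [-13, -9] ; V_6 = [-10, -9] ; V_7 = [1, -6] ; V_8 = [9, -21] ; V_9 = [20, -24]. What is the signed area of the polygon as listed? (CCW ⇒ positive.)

1186.5

Apply the shoelace formula: 2A = Σ (x_i·y_{i+1} − x_{i+1}·y_i), indices taken mod 9.
Σ = (112) + (130) + (685) + (397) + (27) + (69) + (33) + (204) + (716) = 2373
Signed area = Σ/2 = 1186.5 (positive ⇒ counter-clockwise traversal).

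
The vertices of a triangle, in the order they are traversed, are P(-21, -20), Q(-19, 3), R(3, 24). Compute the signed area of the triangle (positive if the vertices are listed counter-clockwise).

-232

Σ = (-443) + (-465) + (444) = -464
Signed area = Σ/2 = -232 (negative ⇒ clockwise traversal).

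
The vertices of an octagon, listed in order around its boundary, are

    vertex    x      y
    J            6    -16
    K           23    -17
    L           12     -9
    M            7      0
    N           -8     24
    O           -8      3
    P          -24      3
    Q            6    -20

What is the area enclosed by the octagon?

598

Apply the surveyor's formula: 2A = Σ (x_i·y_{i+1} − x_{i+1}·y_i), indices taken mod 8.
Σ = (266) + (-3) + (63) + (168) + (168) + (48) + (462) + (24) = 1196
Area = |Σ|/2 = 598.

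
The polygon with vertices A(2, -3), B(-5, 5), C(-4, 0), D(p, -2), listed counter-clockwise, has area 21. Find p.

-5

Write out the shoelace sum; only the two edges meeting at D involve p:
2·Area = [((-4)·(-2) − p·0) + (p·(-3) − 2·(-2))] + 15
       = -3·p + 27 = 42
⇒ p = -5.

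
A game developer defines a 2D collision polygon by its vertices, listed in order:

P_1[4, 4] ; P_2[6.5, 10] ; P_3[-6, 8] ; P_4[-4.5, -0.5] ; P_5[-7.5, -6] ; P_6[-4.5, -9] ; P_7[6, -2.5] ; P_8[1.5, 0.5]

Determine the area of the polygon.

Apply the shoelace (surveyor's) formula: 2A = Σ (x_i·y_{i+1} − x_{i+1}·y_i), indices taken mod 8.
P_1→P_2: (4)(10) − (6.5)(4) = 14
P_2→P_3: (6.5)(8) − (-6)(10) = 112
P_3→P_4: (-6)(-0.5) − (-4.5)(8) = 39
P_4→P_5: (-4.5)(-6) − (-7.5)(-0.5) = 23.25
P_5→P_6: (-7.5)(-9) − (-4.5)(-6) = 40.5
P_6→P_7: (-4.5)(-2.5) − (6)(-9) = 65.25
P_7→P_8: (6)(0.5) − (1.5)(-2.5) = 6.75
P_8→P_1: (1.5)(4) − (4)(0.5) = 4
Σ = 304.75
Area = |Σ|/2 = 152.375.

152.375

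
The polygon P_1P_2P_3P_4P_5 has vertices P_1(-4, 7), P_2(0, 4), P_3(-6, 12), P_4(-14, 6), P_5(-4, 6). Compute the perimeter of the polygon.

36

|P_1P_2| = √((4)² + (-3)²) = √25 = 5
|P_2P_3| = √((-6)² + (8)²) = √100 = 10
|P_3P_4| = √((-8)² + (-6)²) = √100 = 10
|P_4P_5| = √((10)² + (0)²) = √100 = 10
|P_5P_1| = √((0)² + (1)²) = √1 = 1
Perimeter = 5 + 10 + 10 + 10 + 1 = 36.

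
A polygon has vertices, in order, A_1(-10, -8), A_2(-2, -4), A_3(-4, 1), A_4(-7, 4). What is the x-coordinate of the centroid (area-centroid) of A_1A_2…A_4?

-571/93

Apply the shoelace (surveyor's) formula. First the cross-terms c_i = x_i·y_{i+1} − x_{i+1}·y_i:
  24, -18, -9, 96  ⇒  2A = 93, A = 46.5.
Then Σ (x_i + x_{i+1})·c_i = -1713, so x̄ = -1713 / (6·46.5) = -571/93.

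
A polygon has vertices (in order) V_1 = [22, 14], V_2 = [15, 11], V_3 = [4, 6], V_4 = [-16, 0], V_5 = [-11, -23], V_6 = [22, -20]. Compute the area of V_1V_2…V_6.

Apply the shoelace (surveyor's) formula: 2A = Σ (x_i·y_{i+1} − x_{i+1}·y_i), indices taken mod 6.
Σ = (32) + (46) + (96) + (368) + (726) + (748) = 2016
Area = |Σ|/2 = 1008.

1008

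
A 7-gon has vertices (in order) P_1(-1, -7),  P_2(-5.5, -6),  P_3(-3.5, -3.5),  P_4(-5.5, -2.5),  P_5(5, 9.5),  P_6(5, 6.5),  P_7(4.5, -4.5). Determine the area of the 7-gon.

Apply the shoelace formula: 2A = Σ (x_i·y_{i+1} − x_{i+1}·y_i), indices taken mod 7.
Σ = (-32.5) + (-1.75) + (-10.5) + (-39.75) + (-15) + (-51.75) + (-36) = -187.25
Area = |Σ|/2 = 93.625.

93.625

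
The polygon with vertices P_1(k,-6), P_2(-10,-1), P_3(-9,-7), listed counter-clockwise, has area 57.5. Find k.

Write out the shoelace sum; only the two edges meeting at P_1 involve k:
2·Area = [((-9)·(-6) − k·(-7)) + (k·(-1) − (-10)·(-6))] + 61
       = 6·k + 55 = 115
⇒ k = 10.

10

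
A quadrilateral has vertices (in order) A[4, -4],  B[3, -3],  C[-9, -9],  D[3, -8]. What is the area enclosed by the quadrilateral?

Apply the shoelace formula: 2A = Σ (x_i·y_{i+1} − x_{i+1}·y_i), indices taken mod 4.
Σ = (0) + (-54) + (99) + (20) = 65
Area = |Σ|/2 = 32.5.

32.5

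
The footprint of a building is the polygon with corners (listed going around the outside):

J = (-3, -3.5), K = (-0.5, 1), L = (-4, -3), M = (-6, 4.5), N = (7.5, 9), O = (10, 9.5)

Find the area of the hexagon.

74.125

Apply Gauss's area formula: 2A = Σ (x_i·y_{i+1} − x_{i+1}·y_i), indices taken mod 6.
J→K: (-3)(1) − (-0.5)(-3.5) = -4.75
K→L: (-0.5)(-3) − (-4)(1) = 5.5
L→M: (-4)(4.5) − (-6)(-3) = -36
M→N: (-6)(9) − (7.5)(4.5) = -87.75
N→O: (7.5)(9.5) − (10)(9) = -18.75
O→J: (10)(-3.5) − (-3)(9.5) = -6.5
Σ = -148.25
Area = |Σ|/2 = 74.125.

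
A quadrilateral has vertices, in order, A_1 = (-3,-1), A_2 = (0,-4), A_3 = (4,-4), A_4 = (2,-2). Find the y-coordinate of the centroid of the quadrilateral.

-41/15

Apply the shoelace formula. First the cross-terms c_i = x_i·y_{i+1} − x_{i+1}·y_i:
  12, 16, 0, -8  ⇒  2A = 20, A = 10.
Then Σ (y_i + y_{i+1})·c_i = -164, so ȳ = -164 / (6·10) = -41/15.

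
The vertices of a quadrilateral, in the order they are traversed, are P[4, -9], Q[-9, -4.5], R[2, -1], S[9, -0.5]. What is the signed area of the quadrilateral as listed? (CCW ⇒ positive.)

-76

Apply the shoelace (surveyor's) formula: 2A = Σ (x_i·y_{i+1} − x_{i+1}·y_i), indices taken mod 4.
Cross-terms: -99, 18, 8, -79  ⇒  Σ = -152
Signed area = Σ/2 = -76 (negative ⇒ clockwise traversal).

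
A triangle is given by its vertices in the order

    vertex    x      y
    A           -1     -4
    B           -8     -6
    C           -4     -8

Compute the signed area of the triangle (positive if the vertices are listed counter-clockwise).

11

Apply Gauss's area formula: 2A = Σ (x_i·y_{i+1} − x_{i+1}·y_i), indices taken mod 3.
Cross-terms: -26, 40, 8  ⇒  Σ = 22
Signed area = Σ/2 = 11 (positive ⇒ counter-clockwise traversal).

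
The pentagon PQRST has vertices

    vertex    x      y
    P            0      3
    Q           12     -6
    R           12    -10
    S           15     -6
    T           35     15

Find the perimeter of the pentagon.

90

|PQ| = √((12)² + (-9)²) = √225 = 15
|QR| = √((0)² + (-4)²) = √16 = 4
|RS| = √((3)² + (4)²) = √25 = 5
|ST| = √((20)² + (21)²) = √841 = 29
|TP| = √((-35)² + (-12)²) = √1369 = 37
Perimeter = 15 + 4 + 5 + 29 + 37 = 90.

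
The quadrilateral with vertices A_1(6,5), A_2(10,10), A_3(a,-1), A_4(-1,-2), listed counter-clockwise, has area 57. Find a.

The doubled signed area Σ (x_i y_{i+1} − x_{i+1} y_i) is linear in a.
With a=0 it equals 6; the coefficient of a is -12 (from the two edges through A_3).
So -12·a + 6 = 2·57 = 114 ⇒ a = -9.

-9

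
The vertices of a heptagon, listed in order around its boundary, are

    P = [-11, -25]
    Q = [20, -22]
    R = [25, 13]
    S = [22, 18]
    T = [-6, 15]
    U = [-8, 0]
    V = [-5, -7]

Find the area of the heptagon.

1189

Σ = (742) + (810) + (164) + (438) + (120) + (56) + (48) = 2378
Area = |Σ|/2 = 1189.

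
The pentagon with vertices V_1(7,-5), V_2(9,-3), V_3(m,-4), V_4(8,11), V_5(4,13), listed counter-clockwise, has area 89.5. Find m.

15

Write out the shoelace sum; only the two edges meeting at V_3 involve m:
2·Area = [(9·(-4) − m·(-3)) + (m·11 − 8·(-4))] + -27
       = 14·m + -31 = 179
⇒ m = 15.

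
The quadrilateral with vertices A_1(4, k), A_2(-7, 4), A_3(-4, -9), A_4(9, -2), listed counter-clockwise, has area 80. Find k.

-2

Write out the shoelace sum; only the two edges meeting at A_1 involve k:
2·Area = [(9·k − 4·(-2)) + (4·4 − (-7)·k)] + 168
       = 16·k + 192 = 160
⇒ k = -2.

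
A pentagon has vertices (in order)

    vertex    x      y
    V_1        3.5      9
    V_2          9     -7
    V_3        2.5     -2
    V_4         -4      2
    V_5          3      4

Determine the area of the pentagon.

Apply the shoelace formula: 2A = Σ (x_i·y_{i+1} − x_{i+1}·y_i), indices taken mod 5.
Σ = (-105.5) + (-0.5) + (-3) + (-22) + (13) = -118
Area = |Σ|/2 = 59.

59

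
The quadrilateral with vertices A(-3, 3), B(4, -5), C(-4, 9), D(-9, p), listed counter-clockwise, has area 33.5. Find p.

The doubled signed area Σ (x_i y_{i+1} − x_{i+1} y_i) is linear in p.
With p=0 it equals 73; the coefficient of p is -1 (from the two edges through D).
So -1·p + 73 = 2·33.5 = 67 ⇒ p = 6.

6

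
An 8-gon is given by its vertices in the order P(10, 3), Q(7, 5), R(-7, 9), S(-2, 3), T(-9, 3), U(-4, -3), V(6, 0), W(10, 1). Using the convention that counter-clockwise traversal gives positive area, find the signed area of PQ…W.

Apply the surveyor's formula: 2A = Σ (x_i·y_{i+1} − x_{i+1}·y_i), indices taken mod 8.
Σ = (29) + (98) + (-3) + (21) + (39) + (18) + (6) + (20) = 228
Signed area = Σ/2 = 114 (positive ⇒ counter-clockwise traversal).

114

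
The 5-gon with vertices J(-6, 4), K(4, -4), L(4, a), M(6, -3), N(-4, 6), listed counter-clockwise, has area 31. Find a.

The doubled signed area Σ (x_i y_{i+1} − x_{i+1} y_i) is linear in a.
With a=0 it equals 56; the coefficient of a is -2 (from the two edges through L).
So -2·a + 56 = 2·31 = 62 ⇒ a = -3.

-3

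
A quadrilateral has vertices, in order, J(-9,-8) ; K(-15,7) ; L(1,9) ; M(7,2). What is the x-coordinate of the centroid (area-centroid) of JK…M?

-746/159

Apply the shoelace (surveyor's) formula. First the cross-terms c_i = x_i·y_{i+1} − x_{i+1}·y_i:
  -183, -142, -61, -38  ⇒  2A = -424, A = -212.
Then Σ (x_i + x_{i+1})·c_i = 5968, so x̄ = 5968 / (6·(-212)) = -746/159.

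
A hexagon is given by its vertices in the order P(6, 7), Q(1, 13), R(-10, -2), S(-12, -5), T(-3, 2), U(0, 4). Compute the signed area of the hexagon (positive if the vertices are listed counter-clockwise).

75

Apply the surveyor's formula: 2A = Σ (x_i·y_{i+1} − x_{i+1}·y_i), indices taken mod 6.
Σ = (71) + (128) + (26) + (-39) + (-12) + (-24) = 150
Signed area = Σ/2 = 75 (positive ⇒ counter-clockwise traversal).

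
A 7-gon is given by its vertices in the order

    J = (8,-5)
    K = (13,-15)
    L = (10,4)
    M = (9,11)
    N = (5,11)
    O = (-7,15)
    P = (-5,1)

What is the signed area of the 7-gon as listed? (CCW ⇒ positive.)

251

Apply the surveyor's formula: 2A = Σ (x_i·y_{i+1} − x_{i+1}·y_i), indices taken mod 7.
Σ = (-55) + (202) + (74) + (44) + (152) + (68) + (17) = 502
Signed area = Σ/2 = 251 (positive ⇒ counter-clockwise traversal).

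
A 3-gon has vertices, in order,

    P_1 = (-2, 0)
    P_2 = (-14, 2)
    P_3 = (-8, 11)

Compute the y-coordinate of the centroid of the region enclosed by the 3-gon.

13/3

Apply Gauss's area formula. First the cross-terms c_i = x_i·y_{i+1} − x_{i+1}·y_i:
  -4, -138, 22  ⇒  2A = -120, A = -60.
Then Σ (y_i + y_{i+1})·c_i = -1560, so ȳ = -1560 / (6·(-60)) = 13/3.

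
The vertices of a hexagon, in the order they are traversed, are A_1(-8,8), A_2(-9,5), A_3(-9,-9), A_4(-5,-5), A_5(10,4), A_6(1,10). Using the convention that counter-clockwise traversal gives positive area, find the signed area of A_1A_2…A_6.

Apply the surveyor's formula: 2A = Σ (x_i·y_{i+1} − x_{i+1}·y_i), indices taken mod 6.
Σ = (32) + (126) + (0) + (30) + (96) + (88) = 372
Signed area = Σ/2 = 186 (positive ⇒ counter-clockwise traversal).

186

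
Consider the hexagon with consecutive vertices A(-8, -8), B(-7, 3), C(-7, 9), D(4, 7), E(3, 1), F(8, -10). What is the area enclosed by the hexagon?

Apply Gauss's area formula: 2A = Σ (x_i·y_{i+1} − x_{i+1}·y_i), indices taken mod 6.
Cross-terms: -80, -42, -85, -17, -38, -144  ⇒  Σ = -406
Area = |Σ|/2 = 203.

203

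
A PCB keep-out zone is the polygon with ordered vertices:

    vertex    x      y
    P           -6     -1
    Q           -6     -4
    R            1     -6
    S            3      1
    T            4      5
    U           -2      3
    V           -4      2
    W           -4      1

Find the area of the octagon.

Apply the shoelace (surveyor's) formula: 2A = Σ (x_i·y_{i+1} − x_{i+1}·y_i), indices taken mod 8.
Σ = (18) + (40) + (19) + (11) + (22) + (8) + (4) + (10) = 132
Area = |Σ|/2 = 66.

66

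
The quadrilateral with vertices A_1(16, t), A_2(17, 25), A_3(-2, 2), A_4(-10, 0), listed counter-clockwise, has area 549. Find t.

Write out the shoelace sum; only the two edges meeting at A_1 involve t:
2·Area = [((-10)·t − 16·0) + (16·25 − 17·t)] + 104
       = -27·t + 504 = 1098
⇒ t = -22.

-22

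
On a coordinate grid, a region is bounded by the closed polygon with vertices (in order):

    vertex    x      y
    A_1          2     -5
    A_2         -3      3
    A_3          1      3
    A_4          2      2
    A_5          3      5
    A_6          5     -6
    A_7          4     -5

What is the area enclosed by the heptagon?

37.5

A_1→A_2: (2)(3) − (-3)(-5) = -9
A_2→A_3: (-3)(3) − (1)(3) = -12
A_3→A_4: (1)(2) − (2)(3) = -4
A_4→A_5: (2)(5) − (3)(2) = 4
A_5→A_6: (3)(-6) − (5)(5) = -43
A_6→A_7: (5)(-5) − (4)(-6) = -1
A_7→A_1: (4)(-5) − (2)(-5) = -10
Σ = -75
Area = |Σ|/2 = 37.5.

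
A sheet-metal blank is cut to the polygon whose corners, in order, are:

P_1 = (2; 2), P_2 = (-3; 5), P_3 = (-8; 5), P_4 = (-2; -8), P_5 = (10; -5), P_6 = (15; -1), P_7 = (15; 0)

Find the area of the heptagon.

Apply Gauss's area formula: 2A = Σ (x_i·y_{i+1} − x_{i+1}·y_i), indices taken mod 7.
P_1→P_2: (2)(5) − (-3)(2) = 16
P_2→P_3: (-3)(5) − (-8)(5) = 25
P_3→P_4: (-8)(-8) − (-2)(5) = 74
P_4→P_5: (-2)(-5) − (10)(-8) = 90
P_5→P_6: (10)(-1) − (15)(-5) = 65
P_6→P_7: (15)(0) − (15)(-1) = 15
P_7→P_1: (15)(2) − (2)(0) = 30
Σ = 315
Area = |Σ|/2 = 157.5.

157.5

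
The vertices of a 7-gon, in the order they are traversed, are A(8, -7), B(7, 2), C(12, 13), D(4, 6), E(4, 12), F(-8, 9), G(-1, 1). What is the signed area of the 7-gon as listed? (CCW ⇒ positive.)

154

Apply the shoelace (surveyor's) formula: 2A = Σ (x_i·y_{i+1} − x_{i+1}·y_i), indices taken mod 7.
Σ = (65) + (67) + (20) + (24) + (132) + (1) + (-1) = 308
Signed area = Σ/2 = 154 (positive ⇒ counter-clockwise traversal).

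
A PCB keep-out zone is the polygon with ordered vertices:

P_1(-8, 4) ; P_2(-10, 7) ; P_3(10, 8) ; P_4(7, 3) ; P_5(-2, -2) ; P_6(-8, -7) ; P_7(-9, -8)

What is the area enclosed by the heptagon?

P_1→P_2: (-8)(7) − (-10)(4) = -16
P_2→P_3: (-10)(8) − (10)(7) = -150
P_3→P_4: (10)(3) − (7)(8) = -26
P_4→P_5: (7)(-2) − (-2)(3) = -8
P_5→P_6: (-2)(-7) − (-8)(-2) = -2
P_6→P_7: (-8)(-8) − (-9)(-7) = 1
P_7→P_1: (-9)(4) − (-8)(-8) = -100
Σ = -301
Area = |Σ|/2 = 150.5.

150.5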